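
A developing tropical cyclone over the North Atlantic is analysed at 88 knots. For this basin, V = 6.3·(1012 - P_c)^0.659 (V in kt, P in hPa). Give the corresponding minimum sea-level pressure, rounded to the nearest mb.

957 mb

ΔP = (V / 6.3)^(1/0.659) = (88/6.3)^1.517.
88/6.3 = 13.968; 13.968^1.517 ≈ 54.66 mb.
P_c = 1012 − 54.66 = 957.34 ≈ 957 mb.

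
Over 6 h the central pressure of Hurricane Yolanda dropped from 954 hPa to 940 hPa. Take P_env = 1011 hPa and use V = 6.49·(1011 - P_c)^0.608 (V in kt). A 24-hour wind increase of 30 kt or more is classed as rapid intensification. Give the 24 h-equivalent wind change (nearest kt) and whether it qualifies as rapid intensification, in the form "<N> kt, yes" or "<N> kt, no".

V₁: ΔP = 57, V ≈ 6.49 × 57^0.608 ≈ 75.83 kt.
V₂: ΔP = 71, V ≈ 6.49 × 71^0.608 ≈ 86.66 kt.
ΔV over 6 h = 10.83 kt → 24 h equivalent = 10.83 × 24/6 ≈ 43.32 kt.
43 kt ≥ 30 kt ⇒ rapid intensification.

43 kt, yes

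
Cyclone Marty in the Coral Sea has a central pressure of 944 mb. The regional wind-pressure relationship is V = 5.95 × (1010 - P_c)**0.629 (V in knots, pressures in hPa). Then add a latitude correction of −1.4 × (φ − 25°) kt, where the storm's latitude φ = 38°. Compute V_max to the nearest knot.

65 kt

ΔP = 1010 − 944 = 66 mb.
66^0.629 ≈ 13.947.
V ≈ 5.95 × 13.947 ≈ 83.0 kt.
Latitude correction: −1.4 × (38 − 25) = -18.2 kt.
Corrected V ≈ 64.8 kt → 65 kt.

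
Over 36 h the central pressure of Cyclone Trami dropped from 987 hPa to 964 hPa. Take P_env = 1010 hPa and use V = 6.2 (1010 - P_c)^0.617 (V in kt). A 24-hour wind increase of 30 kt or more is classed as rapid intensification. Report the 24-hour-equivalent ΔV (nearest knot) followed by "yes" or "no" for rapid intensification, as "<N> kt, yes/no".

15 kt, no

V₁: ΔP = 23, V ≈ 6.2 × 23^0.617 ≈ 42.91 kt.
V₂: ΔP = 46, V ≈ 6.2 × 46^0.617 ≈ 65.81 kt.
ΔV over 36 h = 22.90 kt → 24 h equivalent = 22.90 × 24/36 ≈ 15.27 kt.
15 kt < 30 kt ⇒ not rapid intensification.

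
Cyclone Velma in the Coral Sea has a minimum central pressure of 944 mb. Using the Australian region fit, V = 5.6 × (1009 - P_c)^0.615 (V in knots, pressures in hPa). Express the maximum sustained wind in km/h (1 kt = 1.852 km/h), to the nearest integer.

135 km/h

ΔP = 1009 − 944 = 65 mb.
V ≈ 5.6 × 65^0.615 = 5.6 × 13.030 ≈ 72.968 kt.
72.968 × 1.852 ≈ 135.14 km/h → 135 km/h.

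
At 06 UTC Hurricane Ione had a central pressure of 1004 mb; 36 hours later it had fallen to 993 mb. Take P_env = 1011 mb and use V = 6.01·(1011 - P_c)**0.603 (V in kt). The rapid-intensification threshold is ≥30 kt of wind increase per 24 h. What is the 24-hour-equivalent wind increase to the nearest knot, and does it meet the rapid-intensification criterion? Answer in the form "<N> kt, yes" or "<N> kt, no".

10 kt, no

V₁: ΔP = 7, V ≈ 6.01 × 7^0.603 ≈ 19.43 kt.
V₂: ΔP = 18, V ≈ 6.01 × 18^0.603 ≈ 34.34 kt.
ΔV over 36 h = 14.91 kt → 24 h equivalent = 14.91 × 24/36 ≈ 9.94 kt.
10 kt < 30 kt ⇒ not rapid intensification.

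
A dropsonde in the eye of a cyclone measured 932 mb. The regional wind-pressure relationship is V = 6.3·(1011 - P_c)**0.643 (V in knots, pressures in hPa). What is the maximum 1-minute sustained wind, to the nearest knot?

ΔP = 1011 − 932 = 79 mb.
79^0.643 ≈ 16.603.
V ≈ 6.3 × 16.603 ≈ 104.6 kt.

105 kt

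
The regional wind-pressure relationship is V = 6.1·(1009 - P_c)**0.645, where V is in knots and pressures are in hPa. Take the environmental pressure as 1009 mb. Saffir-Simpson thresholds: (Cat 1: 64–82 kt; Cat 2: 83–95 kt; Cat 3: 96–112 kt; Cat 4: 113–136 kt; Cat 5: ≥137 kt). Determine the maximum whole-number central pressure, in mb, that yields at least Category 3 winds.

Category 3 begins at V = 96 kt.
Required ΔP = (96/6.1)^(1/0.645) = 15.738^1.550 ≈ 71.73 mb.
P_c ≤ 1009 − 71.73 = 937.27, so the highest integer P_c is 937 mb.

937 mb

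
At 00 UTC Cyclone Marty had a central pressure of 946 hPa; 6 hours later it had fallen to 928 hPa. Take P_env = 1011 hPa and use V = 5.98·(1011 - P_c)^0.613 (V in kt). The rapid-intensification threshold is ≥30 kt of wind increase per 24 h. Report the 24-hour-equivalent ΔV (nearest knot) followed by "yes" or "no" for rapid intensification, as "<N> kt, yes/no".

50 kt, yes

V₁: ΔP = 65, V ≈ 5.98 × 65^0.613 ≈ 77.27 kt.
V₂: ΔP = 83, V ≈ 5.98 × 83^0.613 ≈ 89.76 kt.
ΔV over 6 h = 12.49 kt → 24 h equivalent = 12.49 × 24/6 ≈ 49.96 kt.
50 kt ≥ 30 kt ⇒ rapid intensification.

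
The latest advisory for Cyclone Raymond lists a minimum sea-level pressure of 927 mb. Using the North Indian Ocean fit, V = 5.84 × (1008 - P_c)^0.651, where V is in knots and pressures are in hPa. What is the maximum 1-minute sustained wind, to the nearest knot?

ΔP = 1008 − 927 = 81 mb.
81^0.651 ≈ 17.475.
V ≈ 5.84 × 17.475 ≈ 102.1 kt.

102 kt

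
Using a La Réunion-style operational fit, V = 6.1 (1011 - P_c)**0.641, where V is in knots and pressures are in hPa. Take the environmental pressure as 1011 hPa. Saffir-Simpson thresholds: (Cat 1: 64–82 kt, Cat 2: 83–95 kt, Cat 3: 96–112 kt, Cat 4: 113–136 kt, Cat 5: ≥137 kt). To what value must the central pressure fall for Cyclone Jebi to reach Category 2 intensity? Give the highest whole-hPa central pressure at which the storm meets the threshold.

952 hPa

Category 2 begins at V = 83 kt.
Required ΔP = (83/6.1)^(1/0.641) = 13.607^1.560 ≈ 58.71 hPa.
P_c ≤ 1011 − 58.71 = 952.29, so the highest integer P_c is 952 hPa.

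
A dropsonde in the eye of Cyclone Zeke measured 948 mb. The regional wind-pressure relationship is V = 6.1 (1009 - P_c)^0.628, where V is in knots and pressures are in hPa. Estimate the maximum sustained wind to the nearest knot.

81 kt

ΔP = 1009 − 948 = 61 mb.
61^0.628 ≈ 13.219.
V ≈ 6.1 × 13.219 ≈ 80.6 kt.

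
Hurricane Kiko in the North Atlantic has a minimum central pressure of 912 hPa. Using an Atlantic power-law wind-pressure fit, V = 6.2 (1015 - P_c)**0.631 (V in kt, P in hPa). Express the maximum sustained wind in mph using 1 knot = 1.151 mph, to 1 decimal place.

132.9 mph

ΔP = 1015 − 912 = 103 hPa.
V ≈ 6.2 × 103^0.631 = 6.2 × 18.625 ≈ 115.476 kt.
115.476 × 1.151 ≈ 132.91 mph → 132.9 mph.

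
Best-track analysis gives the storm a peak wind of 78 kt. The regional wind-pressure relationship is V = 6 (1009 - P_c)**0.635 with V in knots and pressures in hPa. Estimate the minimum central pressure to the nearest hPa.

952 hPa

ΔP = (V / 6)^(1/0.635) = (78/6)^1.575.
78/6 = 13.000; 13.000^1.575 ≈ 56.79 hPa.
P_c = 1009 − 56.79 = 952.21 ≈ 952 hPa.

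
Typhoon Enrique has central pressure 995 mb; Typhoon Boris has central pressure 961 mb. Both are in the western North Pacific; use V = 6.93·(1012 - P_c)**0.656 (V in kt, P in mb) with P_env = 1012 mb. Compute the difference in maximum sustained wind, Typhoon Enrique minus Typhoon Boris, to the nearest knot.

Typhoon Enrique: ΔP = 17; V ≈ 6.93 × 17^0.656 ≈ 44.45 kt.
Typhoon Boris: ΔP = 51; V ≈ 6.93 × 51^0.656 ≈ 91.39 kt.
Difference ≈ 44.45 − 91.39 = -46.94 → -47 kt.

-47 kt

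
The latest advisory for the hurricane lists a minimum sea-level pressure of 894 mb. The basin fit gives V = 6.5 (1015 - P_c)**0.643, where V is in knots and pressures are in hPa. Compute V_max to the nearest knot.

142 kt

ΔP = 1015 − 894 = 121 mb.
121^0.643 ≈ 21.839.
V ≈ 6.5 × 21.839 ≈ 142.0 kt.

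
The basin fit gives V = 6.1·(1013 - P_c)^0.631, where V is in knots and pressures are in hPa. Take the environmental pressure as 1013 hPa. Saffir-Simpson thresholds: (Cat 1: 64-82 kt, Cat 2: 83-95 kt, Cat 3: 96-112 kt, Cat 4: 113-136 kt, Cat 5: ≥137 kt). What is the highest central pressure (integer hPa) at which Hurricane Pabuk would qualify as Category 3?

Category 3 begins at V = 96 kt.
Required ΔP = (96/6.1)^(1/0.631) = 15.738^1.585 ≈ 78.87 hPa.
P_c ≤ 1013 − 78.87 = 934.13, so the highest integer P_c is 934 hPa.

934 hPa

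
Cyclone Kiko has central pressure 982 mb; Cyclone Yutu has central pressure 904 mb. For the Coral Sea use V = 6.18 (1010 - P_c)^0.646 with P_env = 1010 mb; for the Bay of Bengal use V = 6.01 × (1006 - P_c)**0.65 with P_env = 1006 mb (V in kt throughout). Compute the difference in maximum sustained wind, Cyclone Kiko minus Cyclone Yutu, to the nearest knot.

Cyclone Kiko: ΔP = 28; V ≈ 6.18 × 28^0.646 ≈ 53.19 kt.
Cyclone Yutu: ΔP = 102; V ≈ 6.01 × 102^0.65 ≈ 121.47 kt.
Difference ≈ 53.19 − 121.47 = -68.28 → -68 kt.

-68 kt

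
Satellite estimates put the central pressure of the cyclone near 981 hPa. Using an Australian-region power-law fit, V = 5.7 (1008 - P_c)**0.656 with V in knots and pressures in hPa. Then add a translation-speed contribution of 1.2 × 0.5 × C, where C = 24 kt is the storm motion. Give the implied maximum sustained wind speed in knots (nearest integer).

ΔP = 1008 − 981 = 27 hPa.
27^0.656 ≈ 8.689.
V ≈ 5.7 × 8.689 ≈ 49.5 kt.
Translation term: 1.2 × 0.5 × 24 = 14.4 kt.
Corrected V ≈ 63.9 kt → 64 kt.

64 kt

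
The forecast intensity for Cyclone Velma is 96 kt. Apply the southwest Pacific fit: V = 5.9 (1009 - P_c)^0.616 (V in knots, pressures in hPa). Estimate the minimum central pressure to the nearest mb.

ΔP = (V / 5.9)^(1/0.616) = (96/5.9)^1.623.
96/5.9 = 16.271; 16.271^1.623 ≈ 92.60 mb.
P_c = 1009 − 92.60 = 916.40 ≈ 916 mb.

916 mb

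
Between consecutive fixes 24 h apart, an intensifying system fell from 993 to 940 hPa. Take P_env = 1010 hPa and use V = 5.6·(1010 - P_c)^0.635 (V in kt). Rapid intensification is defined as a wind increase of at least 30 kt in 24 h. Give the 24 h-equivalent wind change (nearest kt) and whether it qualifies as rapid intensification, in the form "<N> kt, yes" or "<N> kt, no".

49 kt, yes

V₁: ΔP = 17, V ≈ 5.6 × 17^0.635 ≈ 33.85 kt.
V₂: ΔP = 70, V ≈ 5.6 × 70^0.635 ≈ 83.14 kt.
ΔV over 24 h = 49.29 kt → 24 h equivalent = 49.29 × 24/24 ≈ 49.29 kt.
49 kt ≥ 30 kt ⇒ rapid intensification.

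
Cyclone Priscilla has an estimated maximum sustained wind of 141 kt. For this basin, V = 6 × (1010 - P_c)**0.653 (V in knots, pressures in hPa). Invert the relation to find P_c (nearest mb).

884 mb

ΔP = (V / 6)^(1/0.653) = (141/6)^1.531.
141/6 = 23.500; 23.500^1.531 ≈ 125.79 mb.
P_c = 1010 − 125.79 = 884.21 ≈ 884 mb.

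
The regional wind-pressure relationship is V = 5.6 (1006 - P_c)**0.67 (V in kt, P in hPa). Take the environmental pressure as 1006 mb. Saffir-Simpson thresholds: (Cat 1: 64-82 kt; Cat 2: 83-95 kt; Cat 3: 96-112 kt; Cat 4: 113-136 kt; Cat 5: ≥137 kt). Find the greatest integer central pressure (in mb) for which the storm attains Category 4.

Category 4 begins at V = 113 kt.
Required ΔP = (113/5.6)^(1/0.67) = 20.179^1.493 ≈ 88.63 mb.
P_c ≤ 1006 − 88.63 = 917.37, so the highest integer P_c is 917 mb.

917 mb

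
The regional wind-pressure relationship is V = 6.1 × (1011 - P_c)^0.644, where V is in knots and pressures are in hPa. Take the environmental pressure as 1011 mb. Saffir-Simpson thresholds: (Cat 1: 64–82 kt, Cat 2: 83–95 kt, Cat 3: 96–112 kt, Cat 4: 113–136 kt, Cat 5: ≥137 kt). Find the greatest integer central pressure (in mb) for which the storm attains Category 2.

953 mb

Category 2 begins at V = 83 kt.
Required ΔP = (83/6.1)^(1/0.644) = 13.607^1.553 ≈ 57.61 mb.
P_c ≤ 1011 − 57.61 = 953.39, so the highest integer P_c is 953 mb.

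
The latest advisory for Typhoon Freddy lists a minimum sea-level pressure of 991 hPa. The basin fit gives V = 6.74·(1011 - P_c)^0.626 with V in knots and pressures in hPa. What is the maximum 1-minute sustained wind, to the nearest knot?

ΔP = 1011 − 991 = 20 hPa.
20^0.626 ≈ 6.523.
V ≈ 6.74 × 6.523 ≈ 44.0 kt.

44 kt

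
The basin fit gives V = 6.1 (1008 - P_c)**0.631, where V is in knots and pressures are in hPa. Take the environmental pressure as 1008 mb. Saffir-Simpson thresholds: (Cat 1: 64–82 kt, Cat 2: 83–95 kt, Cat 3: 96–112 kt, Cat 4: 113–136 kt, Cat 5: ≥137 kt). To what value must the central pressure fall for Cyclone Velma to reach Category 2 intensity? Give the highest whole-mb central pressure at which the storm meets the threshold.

Category 2 begins at V = 83 kt.
Required ΔP = (83/6.1)^(1/0.631) = 13.607^1.585 ≈ 62.63 mb.
P_c ≤ 1008 − 62.63 = 945.37, so the highest integer P_c is 945 mb.

945 mb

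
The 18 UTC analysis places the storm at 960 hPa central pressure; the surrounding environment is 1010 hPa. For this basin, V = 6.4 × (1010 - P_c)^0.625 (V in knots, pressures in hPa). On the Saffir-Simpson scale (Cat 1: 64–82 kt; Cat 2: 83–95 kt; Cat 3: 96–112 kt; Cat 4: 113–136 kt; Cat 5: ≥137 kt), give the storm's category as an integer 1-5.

ΔP = 1010 − 960 = 50 hPa.
V ≈ 6.4 × 50^0.625 = 6.4 × 11.53 ≈ 74 kt.
74 kt falls in the Category 1 band.

1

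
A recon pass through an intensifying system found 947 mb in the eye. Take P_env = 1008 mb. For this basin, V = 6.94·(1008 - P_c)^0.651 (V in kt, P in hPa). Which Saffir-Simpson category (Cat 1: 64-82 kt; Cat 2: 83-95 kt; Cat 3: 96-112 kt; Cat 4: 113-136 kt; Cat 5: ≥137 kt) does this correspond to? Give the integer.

3

ΔP = 1008 − 947 = 61 mb.
V ≈ 6.94 × 61^0.651 = 6.94 × 14.53 ≈ 101 kt.
101 kt falls in the Category 3 band.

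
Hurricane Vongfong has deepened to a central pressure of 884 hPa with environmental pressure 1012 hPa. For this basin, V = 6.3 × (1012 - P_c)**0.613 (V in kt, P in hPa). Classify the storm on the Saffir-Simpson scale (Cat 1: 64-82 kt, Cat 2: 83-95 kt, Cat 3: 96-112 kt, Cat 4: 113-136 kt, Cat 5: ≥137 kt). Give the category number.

ΔP = 1012 − 884 = 128 hPa.
V ≈ 6.3 × 128^0.613 = 6.3 × 19.58 ≈ 123 kt.
123 kt falls in the Category 4 band.

4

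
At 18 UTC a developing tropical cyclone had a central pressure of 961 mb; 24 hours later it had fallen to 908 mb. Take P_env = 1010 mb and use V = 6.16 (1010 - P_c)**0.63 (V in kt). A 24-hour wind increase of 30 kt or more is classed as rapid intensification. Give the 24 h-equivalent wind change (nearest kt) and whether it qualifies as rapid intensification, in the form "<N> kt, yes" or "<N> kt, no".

V₁: ΔP = 49, V ≈ 6.16 × 49^0.63 ≈ 71.52 kt.
V₂: ΔP = 102, V ≈ 6.16 × 102^0.63 ≈ 113.50 kt.
ΔV over 24 h = 41.98 kt → 24 h equivalent = 41.98 × 24/24 ≈ 41.98 kt.
42 kt ≥ 30 kt ⇒ rapid intensification.

42 kt, yes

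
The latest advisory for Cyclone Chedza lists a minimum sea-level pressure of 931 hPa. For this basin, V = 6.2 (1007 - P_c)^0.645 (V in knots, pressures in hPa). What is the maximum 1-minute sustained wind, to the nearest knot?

ΔP = 1007 − 931 = 76 hPa.
76^0.645 ≈ 16.335.
V ≈ 6.2 × 16.335 ≈ 101.3 kt.

101 kt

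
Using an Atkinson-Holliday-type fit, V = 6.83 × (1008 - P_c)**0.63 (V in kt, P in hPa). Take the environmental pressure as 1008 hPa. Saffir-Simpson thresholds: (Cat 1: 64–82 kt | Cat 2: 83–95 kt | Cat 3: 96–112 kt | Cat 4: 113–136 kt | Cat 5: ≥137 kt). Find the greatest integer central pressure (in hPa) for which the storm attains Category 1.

973 hPa

Category 1 begins at V = 64 kt.
Required ΔP = (64/6.83)^(1/0.63) = 9.370^1.587 ≈ 34.87 hPa.
P_c ≤ 1008 − 34.87 = 973.13, so the highest integer P_c is 973 hPa.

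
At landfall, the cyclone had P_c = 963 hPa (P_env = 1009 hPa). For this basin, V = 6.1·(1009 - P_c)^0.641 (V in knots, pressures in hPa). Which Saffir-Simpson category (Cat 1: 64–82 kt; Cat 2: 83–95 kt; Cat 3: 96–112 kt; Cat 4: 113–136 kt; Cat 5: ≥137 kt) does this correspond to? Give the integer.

1

ΔP = 1009 − 963 = 46 hPa.
V ≈ 6.1 × 46^0.641 = 6.1 × 11.64 ≈ 71 kt.
71 kt falls in the Category 1 band.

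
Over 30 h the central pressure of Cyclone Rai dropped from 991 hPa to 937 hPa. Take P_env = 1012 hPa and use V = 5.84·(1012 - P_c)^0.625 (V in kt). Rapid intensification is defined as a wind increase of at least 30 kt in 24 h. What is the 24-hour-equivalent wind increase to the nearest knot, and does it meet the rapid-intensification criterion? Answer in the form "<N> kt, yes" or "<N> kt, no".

V₁: ΔP = 21, V ≈ 5.84 × 21^0.625 ≈ 39.16 kt.
V₂: ΔP = 75, V ≈ 5.84 × 75^0.625 ≈ 86.76 kt.
ΔV over 30 h = 47.60 kt → 24 h equivalent = 47.60 × 24/30 ≈ 38.08 kt.
38 kt ≥ 30 kt ⇒ rapid intensification.

38 kt, yes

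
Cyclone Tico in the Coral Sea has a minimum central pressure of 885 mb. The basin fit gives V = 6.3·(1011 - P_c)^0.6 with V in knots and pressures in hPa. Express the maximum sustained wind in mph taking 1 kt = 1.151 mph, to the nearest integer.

ΔP = 1011 − 885 = 126 mb.
V ≈ 6.3 × 126^0.6 = 6.3 × 18.206 ≈ 114.700 kt.
114.700 × 1.151 ≈ 132.02 mph → 132 mph.

132 mph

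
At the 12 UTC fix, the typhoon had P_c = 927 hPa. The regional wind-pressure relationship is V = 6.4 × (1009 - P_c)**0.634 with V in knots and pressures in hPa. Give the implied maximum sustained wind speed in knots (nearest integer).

ΔP = 1009 − 927 = 82 hPa.
82^0.634 ≈ 16.344.
V ≈ 6.4 × 16.344 ≈ 104.6 kt.

105 kt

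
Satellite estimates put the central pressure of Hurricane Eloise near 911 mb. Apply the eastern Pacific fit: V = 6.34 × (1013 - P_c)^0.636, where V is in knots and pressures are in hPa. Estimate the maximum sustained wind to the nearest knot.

ΔP = 1013 − 911 = 102 mb.
102^0.636 ≈ 18.944.
V ≈ 6.34 × 18.944 ≈ 120.1 kt.

120 kt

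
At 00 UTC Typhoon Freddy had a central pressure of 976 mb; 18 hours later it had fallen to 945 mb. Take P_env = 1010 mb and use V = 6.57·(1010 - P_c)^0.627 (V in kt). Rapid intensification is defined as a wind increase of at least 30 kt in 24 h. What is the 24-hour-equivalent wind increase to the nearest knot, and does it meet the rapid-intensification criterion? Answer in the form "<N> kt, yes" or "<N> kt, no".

V₁: ΔP = 34, V ≈ 6.57 × 34^0.627 ≈ 59.95 kt.
V₂: ΔP = 65, V ≈ 6.57 × 65^0.627 ≈ 90.00 kt.
ΔV over 18 h = 30.05 kt → 24 h equivalent = 30.05 × 24/18 ≈ 40.07 kt.
40 kt ≥ 30 kt ⇒ rapid intensification.

40 kt, yes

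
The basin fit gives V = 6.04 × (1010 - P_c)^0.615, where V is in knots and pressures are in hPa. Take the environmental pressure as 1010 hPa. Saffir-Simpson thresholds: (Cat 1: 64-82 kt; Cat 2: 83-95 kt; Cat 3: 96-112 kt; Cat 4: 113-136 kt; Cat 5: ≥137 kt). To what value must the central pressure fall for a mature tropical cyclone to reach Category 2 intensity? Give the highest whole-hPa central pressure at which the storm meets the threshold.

939 hPa

Category 2 begins at V = 83 kt.
Required ΔP = (83/6.04)^(1/0.615) = 13.742^1.626 ≈ 70.87 hPa.
P_c ≤ 1010 − 70.87 = 939.13, so the highest integer P_c is 939 hPa.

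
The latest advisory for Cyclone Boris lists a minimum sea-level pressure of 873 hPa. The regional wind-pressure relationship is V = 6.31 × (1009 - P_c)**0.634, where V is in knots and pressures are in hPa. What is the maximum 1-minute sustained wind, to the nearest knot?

142 kt

ΔP = 1009 − 873 = 136 hPa.
136^0.634 ≈ 22.525.
V ≈ 6.31 × 22.525 ≈ 142.1 kt.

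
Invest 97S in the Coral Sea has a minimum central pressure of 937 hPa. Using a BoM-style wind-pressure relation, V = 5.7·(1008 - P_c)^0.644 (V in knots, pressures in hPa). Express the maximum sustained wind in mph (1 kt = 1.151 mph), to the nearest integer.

102 mph

ΔP = 1008 − 937 = 71 hPa.
V ≈ 5.7 × 71^0.644 = 5.7 × 15.567 ≈ 88.733 kt.
88.733 × 1.151 ≈ 102.13 mph → 102 mph.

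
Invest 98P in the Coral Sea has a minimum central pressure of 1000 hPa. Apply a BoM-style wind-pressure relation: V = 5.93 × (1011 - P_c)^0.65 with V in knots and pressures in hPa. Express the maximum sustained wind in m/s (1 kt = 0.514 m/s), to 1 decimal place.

ΔP = 1011 − 1000 = 11 hPa.
V ≈ 5.93 × 11^0.65 = 5.93 × 4.752 ≈ 28.181 kt.
28.181 × 0.514 ≈ 14.49 m/s → 14.5 m/s.

14.5 m/s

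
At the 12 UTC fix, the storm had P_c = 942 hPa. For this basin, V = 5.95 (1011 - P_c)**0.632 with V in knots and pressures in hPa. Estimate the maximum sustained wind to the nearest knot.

86 kt

ΔP = 1011 − 942 = 69 hPa.
69^0.632 ≈ 14.526.
V ≈ 5.95 × 14.526 ≈ 86.4 kt.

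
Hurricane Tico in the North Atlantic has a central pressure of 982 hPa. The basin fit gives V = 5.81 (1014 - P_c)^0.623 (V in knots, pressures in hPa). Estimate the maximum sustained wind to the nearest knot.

ΔP = 1014 − 982 = 32 hPa.
32^0.623 ≈ 8.664.
V ≈ 5.81 × 8.664 ≈ 50.3 kt.

50 kt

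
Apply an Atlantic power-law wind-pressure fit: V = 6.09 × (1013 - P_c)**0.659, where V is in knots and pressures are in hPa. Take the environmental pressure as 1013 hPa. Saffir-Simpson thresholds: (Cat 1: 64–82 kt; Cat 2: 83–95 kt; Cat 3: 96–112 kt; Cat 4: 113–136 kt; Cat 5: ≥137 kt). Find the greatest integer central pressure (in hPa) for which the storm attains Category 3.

Category 3 begins at V = 96 kt.
Required ΔP = (96/6.09)^(1/0.659) = 15.764^1.517 ≈ 65.67 hPa.
P_c ≤ 1013 − 65.67 = 947.33, so the highest integer P_c is 947 hPa.

947 hPa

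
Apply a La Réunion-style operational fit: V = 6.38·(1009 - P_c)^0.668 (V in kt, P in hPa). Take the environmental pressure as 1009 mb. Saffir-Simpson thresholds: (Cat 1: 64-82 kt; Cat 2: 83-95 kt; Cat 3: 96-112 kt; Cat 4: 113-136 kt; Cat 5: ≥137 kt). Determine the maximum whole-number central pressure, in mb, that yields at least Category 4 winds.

Category 4 begins at V = 113 kt.
Required ΔP = (113/6.38)^(1/0.668) = 17.712^1.497 ≈ 73.90 mb.
P_c ≤ 1009 − 73.90 = 935.10, so the highest integer P_c is 935 mb.

935 mb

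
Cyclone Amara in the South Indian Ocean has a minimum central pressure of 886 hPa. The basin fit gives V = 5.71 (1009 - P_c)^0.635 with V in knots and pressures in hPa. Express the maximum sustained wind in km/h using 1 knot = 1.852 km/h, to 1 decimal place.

ΔP = 1009 − 886 = 123 hPa.
V ≈ 5.71 × 123^0.635 = 5.71 × 21.237 ≈ 121.262 kt.
121.262 × 1.852 ≈ 224.58 km/h → 224.6 km/h.

224.6 km/h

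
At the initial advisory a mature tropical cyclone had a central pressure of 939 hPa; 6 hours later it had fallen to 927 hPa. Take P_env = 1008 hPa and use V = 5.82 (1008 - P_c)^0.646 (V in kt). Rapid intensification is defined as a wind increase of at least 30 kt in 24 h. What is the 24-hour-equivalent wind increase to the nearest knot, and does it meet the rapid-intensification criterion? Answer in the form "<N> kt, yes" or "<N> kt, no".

39 kt, yes

V₁: ΔP = 69, V ≈ 5.82 × 69^0.646 ≈ 89.71 kt.
V₂: ΔP = 81, V ≈ 5.82 × 81^0.646 ≈ 99.50 kt.
ΔV over 6 h = 9.79 kt → 24 h equivalent = 9.79 × 24/6 ≈ 39.16 kt.
39 kt ≥ 30 kt ⇒ rapid intensification.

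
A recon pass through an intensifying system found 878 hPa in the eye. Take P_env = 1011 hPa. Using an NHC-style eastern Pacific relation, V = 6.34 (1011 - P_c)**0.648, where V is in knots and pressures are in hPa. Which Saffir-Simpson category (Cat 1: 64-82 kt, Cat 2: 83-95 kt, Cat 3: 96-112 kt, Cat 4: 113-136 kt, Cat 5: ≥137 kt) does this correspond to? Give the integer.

5

ΔP = 1011 − 878 = 133 hPa.
V ≈ 6.34 × 133^0.648 = 6.34 × 23.78 ≈ 151 kt.
151 kt falls in the Category 5 band.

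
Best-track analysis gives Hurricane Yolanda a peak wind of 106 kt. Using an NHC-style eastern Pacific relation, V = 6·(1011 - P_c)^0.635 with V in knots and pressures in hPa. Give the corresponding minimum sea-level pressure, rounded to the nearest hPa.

ΔP = (V / 6)^(1/0.635) = (106/6)^1.575.
106/6 = 17.667; 17.667^1.575 ≈ 92.05 hPa.
P_c = 1011 − 92.05 = 918.95 ≈ 919 hPa.

919 hPa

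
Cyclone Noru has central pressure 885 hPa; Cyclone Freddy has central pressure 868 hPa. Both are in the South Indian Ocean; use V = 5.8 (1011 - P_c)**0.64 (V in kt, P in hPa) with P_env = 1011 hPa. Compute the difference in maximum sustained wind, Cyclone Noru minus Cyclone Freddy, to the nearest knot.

-11 kt

Cyclone Noru: ΔP = 126; V ≈ 5.8 × 126^0.64 ≈ 128.13 kt.
Cyclone Freddy: ΔP = 143; V ≈ 5.8 × 143^0.64 ≈ 138.95 kt.
Difference ≈ 128.13 − 138.95 = -10.82 → -11 kt.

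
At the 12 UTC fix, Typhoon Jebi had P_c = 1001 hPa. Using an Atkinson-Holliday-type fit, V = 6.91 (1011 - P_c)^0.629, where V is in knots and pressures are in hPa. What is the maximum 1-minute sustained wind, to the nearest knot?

29 kt

ΔP = 1011 − 1001 = 10 hPa.
10^0.629 ≈ 4.256.
V ≈ 6.91 × 4.256 ≈ 29.4 kt.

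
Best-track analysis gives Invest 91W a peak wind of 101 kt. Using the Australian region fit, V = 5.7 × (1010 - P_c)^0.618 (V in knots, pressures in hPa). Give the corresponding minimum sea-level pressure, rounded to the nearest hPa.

905 hPa

ΔP = (V / 5.7)^(1/0.618) = (101/5.7)^1.618.
101/5.7 = 17.719; 17.719^1.618 ≈ 104.75 hPa.
P_c = 1010 − 104.75 = 905.25 ≈ 905 hPa.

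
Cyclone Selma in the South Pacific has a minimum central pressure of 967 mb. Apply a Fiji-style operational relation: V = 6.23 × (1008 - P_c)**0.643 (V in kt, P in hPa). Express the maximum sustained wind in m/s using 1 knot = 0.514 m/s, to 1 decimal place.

ΔP = 1008 − 967 = 41 mb.
V ≈ 6.23 × 41^0.643 = 6.23 × 10.890 ≈ 67.843 kt.
67.843 × 0.514 ≈ 34.87 m/s → 34.9 m/s.

34.9 m/s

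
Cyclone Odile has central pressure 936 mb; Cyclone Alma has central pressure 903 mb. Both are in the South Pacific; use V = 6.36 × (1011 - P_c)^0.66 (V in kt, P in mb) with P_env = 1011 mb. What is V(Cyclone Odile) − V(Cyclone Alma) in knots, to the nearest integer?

Cyclone Odile: ΔP = 75; V ≈ 6.36 × 75^0.66 ≈ 109.90 kt.
Cyclone Alma: ΔP = 108; V ≈ 6.36 × 108^0.66 ≈ 139.80 kt.
Difference ≈ 109.90 − 139.80 = -29.90 → -30 kt.

-30 kt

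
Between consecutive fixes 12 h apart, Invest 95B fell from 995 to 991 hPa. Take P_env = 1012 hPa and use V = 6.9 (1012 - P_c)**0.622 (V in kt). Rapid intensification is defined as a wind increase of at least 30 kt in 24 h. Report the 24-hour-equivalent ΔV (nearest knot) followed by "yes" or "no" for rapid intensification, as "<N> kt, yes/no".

V₁: ΔP = 17, V ≈ 6.9 × 17^0.622 ≈ 40.20 kt.
V₂: ΔP = 21, V ≈ 6.9 × 21^0.622 ≈ 45.84 kt.
ΔV over 12 h = 5.64 kt → 24 h equivalent = 5.64 × 24/12 ≈ 11.28 kt.
11 kt < 30 kt ⇒ not rapid intensification.

11 kt, no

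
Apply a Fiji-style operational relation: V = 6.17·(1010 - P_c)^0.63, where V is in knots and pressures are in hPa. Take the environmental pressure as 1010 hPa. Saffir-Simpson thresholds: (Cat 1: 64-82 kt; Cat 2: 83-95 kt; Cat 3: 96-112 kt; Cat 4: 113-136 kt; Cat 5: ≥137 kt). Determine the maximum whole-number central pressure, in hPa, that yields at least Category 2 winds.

Category 2 begins at V = 83 kt.
Required ΔP = (83/6.17)^(1/0.63) = 13.452^1.587 ≈ 61.91 hPa.
P_c ≤ 1010 − 61.91 = 948.09, so the highest integer P_c is 948 hPa.

948 hPa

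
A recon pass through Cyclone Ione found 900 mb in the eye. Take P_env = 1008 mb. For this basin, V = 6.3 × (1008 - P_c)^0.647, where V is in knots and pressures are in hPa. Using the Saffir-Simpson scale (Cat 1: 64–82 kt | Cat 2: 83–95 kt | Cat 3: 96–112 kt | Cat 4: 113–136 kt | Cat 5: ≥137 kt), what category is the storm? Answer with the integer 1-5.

4

ΔP = 1008 − 900 = 108 mb.
V ≈ 6.3 × 108^0.647 = 6.3 × 20.68 ≈ 130 kt.
130 kt falls in the Category 4 band.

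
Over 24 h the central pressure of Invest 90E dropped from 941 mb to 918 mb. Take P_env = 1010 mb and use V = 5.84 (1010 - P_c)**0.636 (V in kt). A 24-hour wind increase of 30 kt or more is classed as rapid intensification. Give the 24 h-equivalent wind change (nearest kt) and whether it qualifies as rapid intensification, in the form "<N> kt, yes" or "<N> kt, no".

17 kt, no

V₁: ΔP = 69, V ≈ 5.84 × 69^0.636 ≈ 86.28 kt.
V₂: ΔP = 92, V ≈ 5.84 × 92^0.636 ≈ 103.61 kt.
ΔV over 24 h = 17.33 kt → 24 h equivalent = 17.33 × 24/24 ≈ 17.33 kt.
17 kt < 30 kt ⇒ not rapid intensification.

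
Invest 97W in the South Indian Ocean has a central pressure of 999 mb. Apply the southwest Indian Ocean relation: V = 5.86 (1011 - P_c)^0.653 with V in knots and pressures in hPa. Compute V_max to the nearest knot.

ΔP = 1011 − 999 = 12 mb.
12^0.653 ≈ 5.066.
V ≈ 5.86 × 5.066 ≈ 29.7 kt.

30 kt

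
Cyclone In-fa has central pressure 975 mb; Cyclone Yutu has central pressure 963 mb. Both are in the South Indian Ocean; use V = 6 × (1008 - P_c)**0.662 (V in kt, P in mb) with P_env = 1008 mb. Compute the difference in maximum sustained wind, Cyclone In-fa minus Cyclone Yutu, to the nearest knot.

Cyclone In-fa: ΔP = 33; V ≈ 6 × 33^0.662 ≈ 60.73 kt.
Cyclone Yutu: ΔP = 45; V ≈ 6 × 45^0.662 ≈ 74.57 kt.
Difference ≈ 60.73 − 74.57 = -13.84 → -14 kt.

-14 kt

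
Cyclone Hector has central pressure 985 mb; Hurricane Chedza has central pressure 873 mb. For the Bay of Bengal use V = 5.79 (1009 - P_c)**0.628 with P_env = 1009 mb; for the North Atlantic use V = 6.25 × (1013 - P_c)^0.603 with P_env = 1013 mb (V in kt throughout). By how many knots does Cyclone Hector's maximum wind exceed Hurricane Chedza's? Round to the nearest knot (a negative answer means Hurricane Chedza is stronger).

-80 kt

Cyclone Hector: ΔP = 24; V ≈ 5.79 × 24^0.628 ≈ 42.60 kt.
Hurricane Chedza: ΔP = 140; V ≈ 6.25 × 140^0.603 ≈ 123.03 kt.
Difference ≈ 42.60 − 123.03 = -80.43 → -80 kt.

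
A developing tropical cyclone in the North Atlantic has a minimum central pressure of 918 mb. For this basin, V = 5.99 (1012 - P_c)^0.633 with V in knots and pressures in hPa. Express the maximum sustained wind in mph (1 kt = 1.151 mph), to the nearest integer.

ΔP = 1012 − 918 = 94 mb.
V ≈ 5.99 × 94^0.633 = 5.99 × 17.741 ≈ 106.271 kt.
106.271 × 1.151 ≈ 122.32 mph → 122 mph.

122 mph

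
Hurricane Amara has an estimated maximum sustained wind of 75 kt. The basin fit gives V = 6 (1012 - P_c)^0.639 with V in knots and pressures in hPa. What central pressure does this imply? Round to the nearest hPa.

960 hPa

ΔP = (V / 6)^(1/0.639) = (75/6)^1.565.
75/6 = 12.500; 12.500^1.565 ≈ 52.07 hPa.
P_c = 1012 − 52.07 = 959.93 ≈ 960 hPa.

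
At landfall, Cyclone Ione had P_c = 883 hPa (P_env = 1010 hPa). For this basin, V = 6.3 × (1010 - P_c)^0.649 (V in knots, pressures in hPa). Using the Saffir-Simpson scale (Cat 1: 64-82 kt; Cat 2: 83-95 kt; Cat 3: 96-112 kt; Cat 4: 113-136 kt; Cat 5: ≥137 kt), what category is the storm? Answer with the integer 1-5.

ΔP = 1010 − 883 = 127 hPa.
V ≈ 6.3 × 127^0.649 = 6.3 × 23.19 ≈ 146 kt.
146 kt falls in the Category 5 band.

5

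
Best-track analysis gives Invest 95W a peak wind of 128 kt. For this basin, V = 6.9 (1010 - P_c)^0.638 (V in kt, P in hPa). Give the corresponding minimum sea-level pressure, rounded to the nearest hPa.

913 hPa

ΔP = (V / 6.9)^(1/0.638) = (128/6.9)^1.567.
128/6.9 = 18.551; 18.551^1.567 ≈ 97.28 hPa.
P_c = 1010 − 97.28 = 912.72 ≈ 913 hPa.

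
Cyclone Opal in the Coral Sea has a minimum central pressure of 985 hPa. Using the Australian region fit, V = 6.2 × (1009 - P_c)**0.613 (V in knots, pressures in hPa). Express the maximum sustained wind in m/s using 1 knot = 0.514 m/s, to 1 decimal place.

ΔP = 1009 − 985 = 24 hPa.
V ≈ 6.2 × 24^0.613 = 6.2 × 7.016 ≈ 43.497 kt.
43.497 × 0.514 ≈ 22.36 m/s → 22.4 m/s.

22.4 m/s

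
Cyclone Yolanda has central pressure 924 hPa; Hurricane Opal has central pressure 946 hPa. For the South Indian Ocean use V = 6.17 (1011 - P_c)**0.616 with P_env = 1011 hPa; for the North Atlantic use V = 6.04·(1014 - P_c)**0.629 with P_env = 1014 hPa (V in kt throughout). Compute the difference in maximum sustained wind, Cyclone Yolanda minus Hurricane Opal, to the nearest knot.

Cyclone Yolanda: ΔP = 87; V ≈ 6.17 × 87^0.616 ≈ 96.61 kt.
Hurricane Opal: ΔP = 68; V ≈ 6.04 × 68^0.629 ≈ 85.84 kt.
Difference ≈ 96.61 − 85.84 = 10.77 → 11 kt.

11 kt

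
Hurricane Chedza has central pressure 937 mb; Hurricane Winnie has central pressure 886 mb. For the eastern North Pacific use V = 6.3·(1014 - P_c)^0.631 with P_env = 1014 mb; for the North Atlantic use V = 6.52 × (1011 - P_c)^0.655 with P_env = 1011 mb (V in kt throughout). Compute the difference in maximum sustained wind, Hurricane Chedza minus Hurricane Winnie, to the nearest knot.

-56 kt

Hurricane Chedza: ΔP = 77; V ≈ 6.3 × 77^0.631 ≈ 97.66 kt.
Hurricane Winnie: ΔP = 125; V ≈ 6.52 × 125^0.655 ≈ 154.07 kt.
Difference ≈ 97.66 − 154.07 = -56.41 → -56 kt.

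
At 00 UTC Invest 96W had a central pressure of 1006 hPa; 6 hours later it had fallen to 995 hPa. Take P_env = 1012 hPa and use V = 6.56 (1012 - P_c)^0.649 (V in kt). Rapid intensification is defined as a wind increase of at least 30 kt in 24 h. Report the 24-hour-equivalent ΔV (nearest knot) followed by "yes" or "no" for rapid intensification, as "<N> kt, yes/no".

81 kt, yes

V₁: ΔP = 6, V ≈ 6.56 × 6^0.649 ≈ 20.99 kt.
V₂: ΔP = 17, V ≈ 6.56 × 17^0.649 ≈ 41.25 kt.
ΔV over 6 h = 20.26 kt → 24 h equivalent = 20.26 × 24/6 ≈ 81.04 kt.
81 kt ≥ 30 kt ⇒ rapid intensification.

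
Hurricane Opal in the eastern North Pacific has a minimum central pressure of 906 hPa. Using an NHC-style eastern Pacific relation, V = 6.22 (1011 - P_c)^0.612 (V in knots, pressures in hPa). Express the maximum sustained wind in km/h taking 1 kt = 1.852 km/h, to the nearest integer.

199 km/h

ΔP = 1011 − 906 = 105 hPa.
V ≈ 6.22 × 105^0.612 = 6.22 × 17.257 ≈ 107.339 kt.
107.339 × 1.852 ≈ 198.79 km/h → 199 km/h.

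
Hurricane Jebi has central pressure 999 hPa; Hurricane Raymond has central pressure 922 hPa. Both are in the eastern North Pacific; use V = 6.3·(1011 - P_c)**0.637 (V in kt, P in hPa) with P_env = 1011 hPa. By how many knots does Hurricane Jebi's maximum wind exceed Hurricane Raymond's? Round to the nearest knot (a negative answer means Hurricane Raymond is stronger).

Hurricane Jebi: ΔP = 12; V ≈ 6.3 × 12^0.637 ≈ 30.67 kt.
Hurricane Raymond: ΔP = 89; V ≈ 6.3 × 89^0.637 ≈ 109.93 kt.
Difference ≈ 30.67 − 109.93 = -79.26 → -79 kt.

-79 kt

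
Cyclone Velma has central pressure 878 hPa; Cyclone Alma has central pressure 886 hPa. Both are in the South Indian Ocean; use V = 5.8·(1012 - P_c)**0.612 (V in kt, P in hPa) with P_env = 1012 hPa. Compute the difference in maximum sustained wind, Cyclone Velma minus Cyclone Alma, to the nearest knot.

Cyclone Velma: ΔP = 134; V ≈ 5.8 × 134^0.612 ≈ 116.20 kt.
Cyclone Alma: ΔP = 126; V ≈ 5.8 × 126^0.612 ≈ 111.91 kt.
Difference ≈ 116.20 − 111.91 = 4.29 → 4 kt.

4 kt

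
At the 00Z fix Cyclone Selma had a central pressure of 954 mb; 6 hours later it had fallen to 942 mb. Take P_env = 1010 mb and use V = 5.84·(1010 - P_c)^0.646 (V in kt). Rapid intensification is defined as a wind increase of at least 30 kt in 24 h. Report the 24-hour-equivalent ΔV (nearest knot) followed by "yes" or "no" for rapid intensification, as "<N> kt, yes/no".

42 kt, yes

V₁: ΔP = 56, V ≈ 5.84 × 56^0.646 ≈ 78.66 kt.
V₂: ΔP = 68, V ≈ 5.84 × 68^0.646 ≈ 89.17 kt.
ΔV over 6 h = 10.51 kt → 24 h equivalent = 10.51 × 24/6 ≈ 42.04 kt.
42 kt ≥ 30 kt ⇒ rapid intensification.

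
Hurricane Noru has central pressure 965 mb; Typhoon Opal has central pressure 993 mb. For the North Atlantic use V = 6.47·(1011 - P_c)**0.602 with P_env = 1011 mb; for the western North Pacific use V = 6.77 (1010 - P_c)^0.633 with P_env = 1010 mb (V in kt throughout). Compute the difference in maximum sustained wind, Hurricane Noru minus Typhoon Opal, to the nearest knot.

24 kt

Hurricane Noru: ΔP = 46; V ≈ 6.47 × 46^0.602 ≈ 64.85 kt.
Typhoon Opal: ΔP = 17; V ≈ 6.77 × 17^0.633 ≈ 40.69 kt.
Difference ≈ 64.85 − 40.69 = 24.16 → 24 kt.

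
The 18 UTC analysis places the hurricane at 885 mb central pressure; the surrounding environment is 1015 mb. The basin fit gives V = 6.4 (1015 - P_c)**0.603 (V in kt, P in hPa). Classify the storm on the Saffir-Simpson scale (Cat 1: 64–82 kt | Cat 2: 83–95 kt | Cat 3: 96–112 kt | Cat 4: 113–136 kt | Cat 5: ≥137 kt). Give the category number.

4

ΔP = 1015 − 885 = 130 mb.
V ≈ 6.4 × 130^0.603 = 6.4 × 18.82 ≈ 120 kt.
120 kt falls in the Category 4 band.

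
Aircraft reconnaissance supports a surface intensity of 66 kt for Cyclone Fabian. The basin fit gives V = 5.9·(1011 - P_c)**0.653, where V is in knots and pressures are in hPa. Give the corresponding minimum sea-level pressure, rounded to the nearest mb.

ΔP = (V / 5.9)^(1/0.653) = (66/5.9)^1.531.
66/5.9 = 11.186; 11.186^1.531 ≈ 40.36 mb.
P_c = 1011 − 40.36 = 970.64 ≈ 971 mb.

971 mb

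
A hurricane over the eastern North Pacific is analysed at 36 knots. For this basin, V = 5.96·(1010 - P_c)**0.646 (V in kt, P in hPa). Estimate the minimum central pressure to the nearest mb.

ΔP = (V / 5.96)^(1/0.646) = (36/5.96)^1.548.
36/5.96 = 6.040; 6.040^1.548 ≈ 16.18 mb.
P_c = 1010 − 16.18 = 993.82 ≈ 994 mb.

994 mb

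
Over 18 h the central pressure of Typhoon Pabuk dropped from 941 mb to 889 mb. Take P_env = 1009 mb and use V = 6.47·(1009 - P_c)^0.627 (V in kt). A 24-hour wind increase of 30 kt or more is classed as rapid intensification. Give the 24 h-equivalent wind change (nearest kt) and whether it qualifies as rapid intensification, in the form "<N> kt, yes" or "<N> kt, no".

V₁: ΔP = 68, V ≈ 6.47 × 68^0.627 ≈ 91.18 kt.
V₂: ΔP = 120, V ≈ 6.47 × 120^0.627 ≈ 130.18 kt.
ΔV over 18 h = 39.00 kt → 24 h equivalent = 39.00 × 24/18 ≈ 52.00 kt.
52 kt ≥ 30 kt ⇒ rapid intensification.

52 kt, yes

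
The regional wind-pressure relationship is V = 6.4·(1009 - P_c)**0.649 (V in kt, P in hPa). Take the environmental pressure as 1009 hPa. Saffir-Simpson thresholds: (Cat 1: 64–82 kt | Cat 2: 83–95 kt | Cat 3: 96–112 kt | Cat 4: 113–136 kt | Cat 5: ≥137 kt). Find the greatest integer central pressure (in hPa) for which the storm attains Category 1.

974 hPa

Category 1 begins at V = 64 kt.
Required ΔP = (64/6.4)^(1/0.649) = 10.000^1.541 ≈ 34.74 hPa.
P_c ≤ 1009 − 34.74 = 974.26, so the highest integer P_c is 974 hPa.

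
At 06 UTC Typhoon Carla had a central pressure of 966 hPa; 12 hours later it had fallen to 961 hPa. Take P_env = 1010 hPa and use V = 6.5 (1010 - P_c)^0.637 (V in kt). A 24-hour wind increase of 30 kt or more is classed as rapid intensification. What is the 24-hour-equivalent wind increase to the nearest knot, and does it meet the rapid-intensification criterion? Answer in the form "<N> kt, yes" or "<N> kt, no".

10 kt, no

V₁: ΔP = 44, V ≈ 6.5 × 44^0.637 ≈ 72.41 kt.
V₂: ΔP = 49, V ≈ 6.5 × 49^0.637 ≈ 77.55 kt.
ΔV over 12 h = 5.14 kt → 24 h equivalent = 5.14 × 24/12 ≈ 10.28 kt.
10 kt < 30 kt ⇒ not rapid intensification.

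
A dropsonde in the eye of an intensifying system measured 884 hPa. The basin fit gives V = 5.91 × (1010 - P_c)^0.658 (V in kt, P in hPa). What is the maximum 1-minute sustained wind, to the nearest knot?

ΔP = 1010 − 884 = 126 hPa.
126^0.658 ≈ 24.101.
V ≈ 5.91 × 24.101 ≈ 142.4 kt.

142 kt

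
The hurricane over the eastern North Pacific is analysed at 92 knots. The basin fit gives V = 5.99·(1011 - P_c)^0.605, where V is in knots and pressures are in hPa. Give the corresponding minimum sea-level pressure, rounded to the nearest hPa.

ΔP = (V / 5.99)^(1/0.605) = (92/5.99)^1.653.
92/5.99 = 15.359; 15.359^1.653 ≈ 91.40 hPa.
P_c = 1011 − 91.40 = 919.60 ≈ 920 hPa.

920 hPa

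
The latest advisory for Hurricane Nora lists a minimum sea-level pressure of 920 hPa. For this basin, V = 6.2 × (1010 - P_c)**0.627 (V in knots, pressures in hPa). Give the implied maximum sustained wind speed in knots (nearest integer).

104 kt

ΔP = 1010 − 920 = 90 hPa.
90^0.627 ≈ 16.800.
V ≈ 6.2 × 16.800 ≈ 104.2 kt.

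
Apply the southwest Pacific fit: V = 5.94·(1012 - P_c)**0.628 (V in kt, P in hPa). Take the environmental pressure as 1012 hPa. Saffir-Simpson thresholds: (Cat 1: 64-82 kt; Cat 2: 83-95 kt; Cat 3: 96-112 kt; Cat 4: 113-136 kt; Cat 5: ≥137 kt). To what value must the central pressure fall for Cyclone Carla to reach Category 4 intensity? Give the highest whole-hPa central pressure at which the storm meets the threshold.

903 hPa

Category 4 begins at V = 113 kt.
Required ΔP = (113/5.94)^(1/0.628) = 19.024^1.592 ≈ 108.92 hPa.
P_c ≤ 1012 − 108.92 = 903.08, so the highest integer P_c is 903 hPa.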